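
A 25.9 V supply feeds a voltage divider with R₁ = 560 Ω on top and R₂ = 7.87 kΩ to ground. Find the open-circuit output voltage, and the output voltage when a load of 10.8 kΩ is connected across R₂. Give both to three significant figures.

Open-circuit: V = 25.9 × 7870/(560 + 7870) = 24.2 V.
With the load, R₂ becomes R₂‖R_L = 4553 Ω, so V = 25.9 × 4553/5113 = 23.1 V.

Unloaded: 24.2 V; loaded: 23.1 V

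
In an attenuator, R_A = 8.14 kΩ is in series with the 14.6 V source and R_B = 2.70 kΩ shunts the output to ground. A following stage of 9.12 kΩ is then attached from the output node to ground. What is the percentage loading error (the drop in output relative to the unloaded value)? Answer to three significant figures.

The divider's output (Thévenin) resistance is R_A‖R_B = 2.027 kΩ.
Fractional drop under load = R_th/(R_th + R_L) = 2.027 / (2.027 + 9.12) = 0.1819.
So the output falls by 18.2 %.

18.2 %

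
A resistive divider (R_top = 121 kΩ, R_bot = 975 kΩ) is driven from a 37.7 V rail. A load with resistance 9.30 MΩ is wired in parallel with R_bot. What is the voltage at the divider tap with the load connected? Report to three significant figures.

The load sits in parallel with R_bot: R_bot‖R_L = (975 × 9300) / (975 + 9300) = 882.5 kΩ.
V_out = 37.7 × 882.5 / (121 + 882.5) = 37.7 × 882.5/1003 = 33.2 V.

V_out ≈ 33.2 V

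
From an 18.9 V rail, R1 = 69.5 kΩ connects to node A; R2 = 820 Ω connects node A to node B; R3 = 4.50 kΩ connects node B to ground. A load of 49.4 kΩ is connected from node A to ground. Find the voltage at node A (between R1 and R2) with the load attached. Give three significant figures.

Below node A the series string R2+R3 = 5320 Ω sits in parallel with the 49400 Ω load: 4803 Ω.
V_A = 18.9 × 4803/(69500 + 4803) = 1.22 V.

V ≈ 1.22 V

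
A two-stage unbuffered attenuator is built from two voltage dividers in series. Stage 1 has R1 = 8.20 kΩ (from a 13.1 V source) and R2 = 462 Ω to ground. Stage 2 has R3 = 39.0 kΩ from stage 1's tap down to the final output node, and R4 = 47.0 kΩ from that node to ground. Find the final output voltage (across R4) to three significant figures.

V_out ≈ 0.380 V

Stage 2 presents R3+R4 = 86000 Ω as a load on stage 1's tap.
Stage 1's lower leg becomes R2‖(R3+R4) = 459.5 Ω, so V_mid = 13.1 × 459.5/8660 = 0.6952 V.
Stage 2 is itself unloaded: V_out = V_mid × R4/(R3+R4) = 0.6952 × 47000/86000 = 0.380 V.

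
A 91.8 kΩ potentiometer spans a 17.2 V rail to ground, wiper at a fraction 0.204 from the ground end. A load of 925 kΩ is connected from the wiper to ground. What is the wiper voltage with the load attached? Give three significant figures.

V ≈ 3.45 V

The wiper splits the pot into (1−α)R = 73.07 kΩ above and αR = 18.73 kΩ below.
Lower section ‖ load = 18.36 kΩ.
V_wiper = 17.2 × 18.36/(73.07 + 18.36) = 3.45 V.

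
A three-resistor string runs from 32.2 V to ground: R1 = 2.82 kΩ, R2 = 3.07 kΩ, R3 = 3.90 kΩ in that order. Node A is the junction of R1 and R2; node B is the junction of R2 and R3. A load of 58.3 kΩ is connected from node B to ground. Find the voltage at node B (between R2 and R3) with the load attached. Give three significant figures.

V ≈ 12.3 V

At node B, R3 is in parallel with the load: R3‖R_L = 3.655 kΩ.
Below node A the resistance is R2 + (R3‖R_L) = 6.725 kΩ, so V_A = 32.2 × 6.725/9.545 = 22.69 V.
Then V_B = V_A × (R3‖R_L)/(R2 + R3‖R_L) = 22.69 × 3.655/6.725 = 12.3 V.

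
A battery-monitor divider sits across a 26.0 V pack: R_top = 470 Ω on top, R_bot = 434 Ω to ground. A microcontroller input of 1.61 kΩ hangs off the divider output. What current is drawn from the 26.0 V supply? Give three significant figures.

I ≈ 32.0 mA

R_bot‖R_L = 341.8 Ω, so the source sees R_top + R_bot‖R_L = 811.8 Ω.
I = 26.0 V / 811.8 Ω = 32.0 mA.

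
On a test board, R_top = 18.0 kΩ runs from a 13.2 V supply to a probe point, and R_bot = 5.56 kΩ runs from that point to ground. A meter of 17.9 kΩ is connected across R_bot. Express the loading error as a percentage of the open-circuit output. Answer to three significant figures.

19.2 %

Unloaded V = 13.2 × 5.56/23.56 = 3.115 V.
Loaded: R_bot‖R_L = 4.242 kΩ, giving V = 13.2 × 4.242/22.24 = 2.518 V.
Drop = (3.115 − 2.518) / 3.115 = 19.2 %.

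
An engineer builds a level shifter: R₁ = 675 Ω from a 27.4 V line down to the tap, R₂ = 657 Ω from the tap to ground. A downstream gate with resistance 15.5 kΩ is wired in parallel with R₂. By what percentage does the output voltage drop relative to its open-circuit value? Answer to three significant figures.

The divider's output (Thévenin) resistance is R₁‖R₂ = 332.9 Ω.
Fractional drop under load = R_th/(R_th + R_L) = 332.9 / (332.9 + 15500) = 0.02103.
So the output falls by 2.10 %.

2.10 %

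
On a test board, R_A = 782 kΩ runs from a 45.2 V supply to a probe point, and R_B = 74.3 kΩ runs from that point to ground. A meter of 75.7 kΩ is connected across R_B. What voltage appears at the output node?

V_out ≈ 2.07 V

The load sits in parallel with R_B: R_B‖R_L = (74.3 × 75.7) / (74.3 + 75.7) = 37.50 kΩ.
V_out = 45.2 × 37.50 / (782 + 37.50) = 45.2 × 37.50/819.5 = 2.07 V.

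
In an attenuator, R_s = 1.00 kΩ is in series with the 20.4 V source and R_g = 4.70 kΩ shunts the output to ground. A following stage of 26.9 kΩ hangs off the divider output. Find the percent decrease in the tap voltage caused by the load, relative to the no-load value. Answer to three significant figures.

The divider's output (Thévenin) resistance is R_s‖R_g = 0.8246 kΩ.
Fractional drop under load = R_th/(R_th + R_L) = 0.8246 / (0.8246 + 26.9) = 0.02974.
So the output falls by 2.97 %.

2.97 %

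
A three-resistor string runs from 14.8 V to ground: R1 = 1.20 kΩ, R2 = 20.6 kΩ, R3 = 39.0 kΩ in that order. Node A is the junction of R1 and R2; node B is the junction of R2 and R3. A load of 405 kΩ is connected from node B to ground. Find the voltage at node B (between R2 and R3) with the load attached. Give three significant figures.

V ≈ 9.18 V

At node B, R3 is in parallel with the load: R3‖R_L = 35.57 kΩ.
Below node A the resistance is R2 + (R3‖R_L) = 56.17 kΩ, so V_A = 14.8 × 56.17/57.37 = 14.49 V.
Then V_B = V_A × (R3‖R_L)/(R2 + R3‖R_L) = 14.49 × 35.57/56.17 = 9.18 V.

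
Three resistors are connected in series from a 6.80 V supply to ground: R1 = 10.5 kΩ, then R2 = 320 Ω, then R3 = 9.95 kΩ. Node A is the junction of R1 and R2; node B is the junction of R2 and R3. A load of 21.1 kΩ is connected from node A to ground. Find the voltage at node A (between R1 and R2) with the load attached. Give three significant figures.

V ≈ 2.70 V

Below node A the series string R2+R3 = 10270 Ω sits in parallel with the 21100 Ω load: 6908 Ω.
V_A = 6.80 × 6908/(10500 + 6908) = 2.70 V.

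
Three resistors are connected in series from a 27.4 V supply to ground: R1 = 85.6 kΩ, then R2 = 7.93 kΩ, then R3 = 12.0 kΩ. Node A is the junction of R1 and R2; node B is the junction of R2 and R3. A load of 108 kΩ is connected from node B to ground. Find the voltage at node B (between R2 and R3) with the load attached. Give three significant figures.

V ≈ 2.84 V

At node B, R3 is in parallel with the load: R3‖R_L = 10.80 kΩ.
Below node A the resistance is R2 + (R3‖R_L) = 18.73 kΩ, so V_A = 27.4 × 18.73/104.3 = 4.919 V.
Then V_B = V_A × (R3‖R_L)/(R2 + R3‖R_L) = 4.919 × 10.80/18.73 = 2.84 V.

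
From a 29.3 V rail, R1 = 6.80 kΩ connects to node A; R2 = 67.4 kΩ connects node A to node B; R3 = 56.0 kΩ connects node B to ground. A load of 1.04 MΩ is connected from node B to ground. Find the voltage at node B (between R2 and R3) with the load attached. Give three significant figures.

At node B, R3 is in parallel with the load: R3‖R_L = 53.14 kΩ.
Below node A the resistance is R2 + (R3‖R_L) = 120.5 kΩ, so V_A = 29.3 × 120.5/127.3 = 27.74 V.
Then V_B = V_A × (R3‖R_L)/(R2 + R3‖R_L) = 27.74 × 53.14/120.5 = 12.2 V.

V ≈ 12.2 V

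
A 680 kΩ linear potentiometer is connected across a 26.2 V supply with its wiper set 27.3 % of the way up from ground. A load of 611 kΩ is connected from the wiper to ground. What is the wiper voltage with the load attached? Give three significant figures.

The wiper splits the pot into (1−α)R = 494.4 kΩ above and αR = 185.6 kΩ below.
Lower section ‖ load = 142.4 kΩ.
V_wiper = 26.2 × 142.4/(494.4 + 142.4) = 5.86 V.

V ≈ 5.86 V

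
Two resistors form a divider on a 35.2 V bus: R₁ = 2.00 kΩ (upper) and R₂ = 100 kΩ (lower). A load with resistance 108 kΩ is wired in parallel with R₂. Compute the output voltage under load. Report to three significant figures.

V_out ≈ 33.9 V

The load sits in parallel with R₂: R₂‖R_L = (100 × 108) / (100 + 108) = 51.92 kΩ.
V_out = 35.2 × 51.92 / (2.00 + 51.92) = 35.2 × 51.92/53.92 = 33.9 V.
(Unloaded it would have been 34.5 V.)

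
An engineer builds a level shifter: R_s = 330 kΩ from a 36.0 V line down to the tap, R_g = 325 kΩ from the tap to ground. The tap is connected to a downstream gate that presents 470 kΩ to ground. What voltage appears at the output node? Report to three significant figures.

V_out ≈ 13.2 V

The load sits in parallel with R_g: R_g‖R_L = (325 × 470) / (325 + 470) = 192.1 kΩ.
V_out = 36.0 × 192.1 / (330 + 192.1) = 36.0 × 192.1/522.1 = 13.2 V.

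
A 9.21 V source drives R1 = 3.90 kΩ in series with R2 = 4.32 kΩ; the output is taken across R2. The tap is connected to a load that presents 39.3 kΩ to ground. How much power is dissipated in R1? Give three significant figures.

P ≈ 5.45 mW

Total resistance from the source is R1 + (R2‖R_L) = 7.792 kΩ, so I = 9.21/7.792 kΩ = 1.182 mA.
P = I²·R1 = (1.182 mA)² × 3.90 kΩ = 5.45 mW.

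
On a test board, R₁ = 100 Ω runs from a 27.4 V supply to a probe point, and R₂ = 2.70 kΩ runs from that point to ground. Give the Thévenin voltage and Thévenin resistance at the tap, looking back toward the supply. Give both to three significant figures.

V_th is the open-circuit tap voltage: 27.4 × 2700/(100 + 2700) = 26.4 V.
With the supply zeroed, R₁ and R₂ appear in parallel from the tap: R_th = R₁‖R₂ = (100 × 2700)/2800 = 96.4 Ω.

V_th = 26.4 V, R_th = 96.4 Ω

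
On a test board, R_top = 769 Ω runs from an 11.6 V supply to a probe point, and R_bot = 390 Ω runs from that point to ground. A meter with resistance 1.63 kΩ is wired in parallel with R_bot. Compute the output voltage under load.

The load sits in parallel with R_bot: R_bot‖R_L = (390 × 1630) / (390 + 1630) = 314.7 Ω.
V_out = 11.6 × 314.7 / (769 + 314.7) = 11.6 × 314.7/1084 = 3.37 V.

V_out ≈ 3.37 V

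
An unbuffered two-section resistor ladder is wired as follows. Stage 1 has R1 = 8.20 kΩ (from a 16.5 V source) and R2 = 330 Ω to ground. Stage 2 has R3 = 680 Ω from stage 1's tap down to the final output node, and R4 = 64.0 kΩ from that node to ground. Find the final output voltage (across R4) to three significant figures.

Stage 2 presents R3+R4 = 64680 Ω as a load on stage 1's tap.
Stage 1's lower leg becomes R2‖(R3+R4) = 328.3 Ω, so V_mid = 16.5 × 328.3/8528 = 0.6352 V.
Stage 2 is itself unloaded: V_out = V_mid × R4/(R3+R4) = 0.6352 × 64000/64680 = 0.629 V.

V_out ≈ 0.629 V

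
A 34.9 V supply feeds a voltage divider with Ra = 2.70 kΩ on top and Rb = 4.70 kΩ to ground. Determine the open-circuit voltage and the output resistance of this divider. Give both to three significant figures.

V_th = 22.2 V, R_th = 1.71 kΩ

V_th is the open-circuit tap voltage: 34.9 × 4.70/(2.70 + 4.70) = 22.2 V.
With the supply zeroed, Ra and Rb appear in parallel from the tap: R_th = Ra‖Rb = (2.70 × 4.70)/7.400 = 1.71 kΩ.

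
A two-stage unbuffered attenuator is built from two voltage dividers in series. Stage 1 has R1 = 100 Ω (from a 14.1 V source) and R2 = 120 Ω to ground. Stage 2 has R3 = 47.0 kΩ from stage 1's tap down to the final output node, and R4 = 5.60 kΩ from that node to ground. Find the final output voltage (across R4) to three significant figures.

Stage 2 presents R3+R4 = 52600 Ω as a load on stage 1's tap.
Stage 1's lower leg becomes R2‖(R3+R4) = 119.7 Ω, so V_mid = 14.1 × 119.7/219.7 = 7.683 V.
Stage 2 is itself unloaded: V_out = V_mid × R4/(R3+R4) = 7.683 × 5600/52600 = 0.818 V.

V_out ≈ 0.818 V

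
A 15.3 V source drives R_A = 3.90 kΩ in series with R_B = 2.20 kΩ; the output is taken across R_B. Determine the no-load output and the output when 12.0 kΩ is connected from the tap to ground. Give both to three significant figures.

Unloaded: 5.52 V; loaded: 4.94 V

Open-circuit: V = 15.3 × 2.20/(3.90 + 2.20) = 5.52 V.
With the load, R_B becomes R_B‖R_L = 1.859 kΩ, so V = 15.3 × 1.859/5.759 = 4.94 V.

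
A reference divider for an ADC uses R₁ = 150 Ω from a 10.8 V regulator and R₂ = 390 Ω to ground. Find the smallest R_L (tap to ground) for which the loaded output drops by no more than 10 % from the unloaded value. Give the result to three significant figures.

R_L(min) ≈ 975 Ω

Output resistance R_th = R₁‖R₂ = (150 × 390)/540.0 = 108.3 Ω.
The fractional drop is R_th/(R_th + R_L); requiring this ≤ 0.100 gives R_L ≥ R_th(1/0.100 − 1) = 108.3 × 9.000 = 975 Ω.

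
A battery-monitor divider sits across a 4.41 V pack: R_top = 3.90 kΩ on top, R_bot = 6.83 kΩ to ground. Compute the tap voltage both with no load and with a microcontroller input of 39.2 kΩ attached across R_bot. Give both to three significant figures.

Open-circuit: V = 4.41 × 6.83/(3.90 + 6.83) = 2.81 V.
With the load, R_bot becomes R_bot‖R_L = 5.817 kΩ, so V = 4.41 × 5.817/9.717 = 2.64 V.

Unloaded: 2.81 V; loaded: 2.64 V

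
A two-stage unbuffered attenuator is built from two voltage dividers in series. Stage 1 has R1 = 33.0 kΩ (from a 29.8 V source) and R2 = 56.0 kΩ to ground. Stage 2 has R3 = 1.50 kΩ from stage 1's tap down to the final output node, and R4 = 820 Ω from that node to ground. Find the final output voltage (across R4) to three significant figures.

Stage 2 presents R3+R4 = 2320 Ω as a load on stage 1's tap.
Stage 1's lower leg becomes R2‖(R3+R4) = 2228 Ω, so V_mid = 29.8 × 2228/35230 = 1.884 V.
Stage 2 is itself unloaded: V_out = V_mid × R4/(R3+R4) = 1.884 × 820/2320 = 0.666 V.

V_out ≈ 0.666 V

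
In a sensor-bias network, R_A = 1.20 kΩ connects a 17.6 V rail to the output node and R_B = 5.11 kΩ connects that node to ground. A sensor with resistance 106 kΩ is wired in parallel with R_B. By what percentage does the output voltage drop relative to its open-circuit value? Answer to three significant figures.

0.908 %

The divider's output (Thévenin) resistance is R_A‖R_B = 0.9718 kΩ.
Fractional drop under load = R_th/(R_th + R_L) = 0.9718 / (0.9718 + 106) = 0.009085.
So the output falls by 0.908 %.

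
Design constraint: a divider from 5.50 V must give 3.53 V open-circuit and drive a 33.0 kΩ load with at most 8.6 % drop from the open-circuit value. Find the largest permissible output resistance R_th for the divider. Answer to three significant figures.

R_th ≤ 3.11 kΩ

Loading drop = R_th/(R_th + R_L) ≤ 0.0860, so R_th ≤ R_L · ε/(1−ε) = 33.0 kΩ × 0.0860/0.9140 = 3.11 kΩ.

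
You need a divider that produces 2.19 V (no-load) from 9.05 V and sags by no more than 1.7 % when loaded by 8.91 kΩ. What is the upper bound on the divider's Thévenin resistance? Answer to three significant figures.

Loading drop = R_th/(R_th + R_L) ≤ 0.0170, so R_th ≤ R_L · ε/(1−ε) = 8.91 kΩ × 0.0170/0.9830 = 154 Ω.

R_th ≤ 154 Ω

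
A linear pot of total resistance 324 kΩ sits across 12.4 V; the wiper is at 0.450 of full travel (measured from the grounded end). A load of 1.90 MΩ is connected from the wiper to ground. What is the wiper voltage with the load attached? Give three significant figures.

The wiper splits the pot into (1−α)R = 178.2 kΩ above and αR = 145.8 kΩ below.
Lower section ‖ load = 135.4 kΩ.
V_wiper = 12.4 × 135.4/(178.2 + 135.4) = 5.35 V.

V ≈ 5.35 V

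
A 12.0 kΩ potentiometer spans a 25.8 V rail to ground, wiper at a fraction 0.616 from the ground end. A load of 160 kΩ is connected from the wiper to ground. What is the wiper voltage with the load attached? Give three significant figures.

The wiper splits the pot into (1−α)R = 4.608 kΩ above and αR = 7.392 kΩ below.
Lower section ‖ load = 7.066 kΩ.
V_wiper = 25.8 × 7.066/(4.608 + 7.066) = 15.6 V.

V ≈ 15.6 V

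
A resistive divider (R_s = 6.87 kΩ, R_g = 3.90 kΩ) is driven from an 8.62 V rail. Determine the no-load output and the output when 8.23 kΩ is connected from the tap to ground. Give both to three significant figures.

Open-circuit: V = 8.62 × 3.90/(6.87 + 3.90) = 3.12 V.
With the load, R_g becomes R_g‖R_L = 2.646 kΩ, so V = 8.62 × 2.646/9.516 = 2.40 V.

Unloaded: 3.12 V; loaded: 2.40 V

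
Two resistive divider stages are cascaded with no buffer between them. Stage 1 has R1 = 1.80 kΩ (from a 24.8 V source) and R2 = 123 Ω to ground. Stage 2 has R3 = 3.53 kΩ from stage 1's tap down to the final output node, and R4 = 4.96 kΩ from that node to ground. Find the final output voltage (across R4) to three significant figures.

Stage 2 presents R3+R4 = 8490 Ω as a load on stage 1's tap.
Stage 1's lower leg becomes R2‖(R3+R4) = 121.2 Ω, so V_mid = 24.8 × 121.2/1921 = 1.565 V.
Stage 2 is itself unloaded: V_out = V_mid × R4/(R3+R4) = 1.565 × 4960/8490 = 0.914 V.

V_out ≈ 0.914 V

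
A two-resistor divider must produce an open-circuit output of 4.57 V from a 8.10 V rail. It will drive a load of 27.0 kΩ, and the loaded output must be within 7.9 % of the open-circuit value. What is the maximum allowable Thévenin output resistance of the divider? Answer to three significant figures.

Loading drop = R_th/(R_th + R_L) ≤ 0.0790, so R_th ≤ R_L · ε/(1−ε) = 27.0 kΩ × 0.0790/0.9210 = 2.32 kΩ.
(Any R1, R2 with R2/(R1+R2) = 0.564 and R1‖R2 ≤ 2.32 kΩ will meet the spec.)

R_th ≤ 2.32 kΩ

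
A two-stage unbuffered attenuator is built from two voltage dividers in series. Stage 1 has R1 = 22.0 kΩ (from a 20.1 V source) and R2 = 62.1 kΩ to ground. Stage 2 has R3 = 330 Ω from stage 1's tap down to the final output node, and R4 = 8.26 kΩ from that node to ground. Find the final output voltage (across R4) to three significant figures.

Stage 2 presents R3+R4 = 8590 Ω as a load on stage 1's tap.
Stage 1's lower leg becomes R2‖(R3+R4) = 7546 Ω, so V_mid = 20.1 × 7546/29550 = 5.134 V.
Stage 2 is itself unloaded: V_out = V_mid × R4/(R3+R4) = 5.134 × 8260/8590 = 4.94 V.

V_out ≈ 4.94 V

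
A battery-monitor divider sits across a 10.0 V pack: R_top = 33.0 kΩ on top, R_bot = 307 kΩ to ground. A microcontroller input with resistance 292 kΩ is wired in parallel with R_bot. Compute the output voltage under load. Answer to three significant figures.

V_out ≈ 8.19 V

The load sits in parallel with R_bot: R_bot‖R_L = (307 × 292) / (307 + 292) = 149.7 kΩ.
V_out = 10.0 × 149.7 / (33.0 + 149.7) = 10.0 × 149.7/182.7 = 8.19 V.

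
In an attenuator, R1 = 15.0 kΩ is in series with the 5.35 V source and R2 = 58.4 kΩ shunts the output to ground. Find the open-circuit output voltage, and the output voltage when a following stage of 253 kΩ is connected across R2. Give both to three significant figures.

Unloaded: 4.26 V; loaded: 4.06 V

Open-circuit: V = 5.35 × 58.4/(15.0 + 58.4) = 4.26 V.
With the load, R2 becomes R2‖R_L = 47.45 kΩ, so V = 5.35 × 47.45/62.45 = 4.06 V.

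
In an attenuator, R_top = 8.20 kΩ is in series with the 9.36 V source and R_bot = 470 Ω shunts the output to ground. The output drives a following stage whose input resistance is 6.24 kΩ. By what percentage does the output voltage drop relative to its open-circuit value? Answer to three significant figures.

6.65 %

The divider's output (Thévenin) resistance is R_top‖R_bot = 444.5 Ω.
Fractional drop under load = R_th/(R_th + R_L) = 444.5 / (444.5 + 6240) = 0.06650.
So the output falls by 6.65 %.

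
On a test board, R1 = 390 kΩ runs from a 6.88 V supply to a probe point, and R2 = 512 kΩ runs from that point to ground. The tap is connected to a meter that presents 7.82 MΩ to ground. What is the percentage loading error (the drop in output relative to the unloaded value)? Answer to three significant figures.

The divider's output (Thévenin) resistance is R1‖R2 = 221.4 kΩ.
Fractional drop under load = R_th/(R_th + R_L) = 221.4 / (221.4 + 7820) = 0.02753.
So the output falls by 2.75 %.

2.75 %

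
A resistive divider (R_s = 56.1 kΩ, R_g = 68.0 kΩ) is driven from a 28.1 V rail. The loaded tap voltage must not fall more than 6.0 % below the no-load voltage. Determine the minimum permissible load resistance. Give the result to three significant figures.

Output resistance R_th = R_s‖R_g = (56.1 × 68.0)/124.1 = 30.74 kΩ.
The fractional drop is R_th/(R_th + R_L); requiring this ≤ 0.0600 gives R_L ≥ R_th(1/0.0600 − 1) = 30.74 × 15.67 = 482 kΩ.

R_L(min) ≈ 482 kΩ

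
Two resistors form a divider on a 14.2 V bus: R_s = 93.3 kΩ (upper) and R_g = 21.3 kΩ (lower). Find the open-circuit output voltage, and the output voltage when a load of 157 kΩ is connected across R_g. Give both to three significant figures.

Open-circuit: V = 14.2 × 21.3/(93.3 + 21.3) = 2.64 V.
With the load, R_g becomes R_g‖R_L = 18.76 kΩ, so V = 14.2 × 18.76/112.1 = 2.38 V.

Unloaded: 2.64 V; loaded: 2.38 V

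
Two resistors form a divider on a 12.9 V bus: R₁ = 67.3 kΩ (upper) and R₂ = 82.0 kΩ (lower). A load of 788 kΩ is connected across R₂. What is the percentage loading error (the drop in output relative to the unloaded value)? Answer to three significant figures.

4.48 %

The divider's output (Thévenin) resistance is R₁‖R₂ = 36.96 kΩ.
Fractional drop under load = R_th/(R_th + R_L) = 36.96 / (36.96 + 788) = 0.04481.
So the output falls by 4.48 %.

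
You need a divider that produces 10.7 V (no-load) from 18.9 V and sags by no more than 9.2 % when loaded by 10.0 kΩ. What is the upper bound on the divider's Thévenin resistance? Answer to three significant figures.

R_th ≤ 1.01 kΩ

Loading drop = R_th/(R_th + R_L) ≤ 0.0920, so R_th ≤ R_L · ε/(1−ε) = 10.0 kΩ × 0.0920/0.9080 = 1.01 kΩ.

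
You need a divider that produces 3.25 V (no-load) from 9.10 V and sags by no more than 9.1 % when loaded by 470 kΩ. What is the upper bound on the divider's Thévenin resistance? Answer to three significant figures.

R_th ≤ 47.1 kΩ

Loading drop = R_th/(R_th + R_L) ≤ 0.0910, so R_th ≤ R_L · ε/(1−ε) = 470 kΩ × 0.0910/0.9090 = 47.1 kΩ.
(Any R1, R2 with R2/(R1+R2) = 0.357 and R1‖R2 ≤ 47.1 kΩ will meet the spec.)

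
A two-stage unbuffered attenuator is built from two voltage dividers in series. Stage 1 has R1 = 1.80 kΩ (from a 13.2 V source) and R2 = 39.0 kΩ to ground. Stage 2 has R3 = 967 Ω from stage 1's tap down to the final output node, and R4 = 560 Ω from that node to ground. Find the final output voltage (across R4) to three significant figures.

Stage 2 presents R3+R4 = 1527 Ω as a load on stage 1's tap.
Stage 1's lower leg becomes R2‖(R3+R4) = 1469 Ω, so V_mid = 13.2 × 1469/3269 = 5.933 V.
Stage 2 is itself unloaded: V_out = V_mid × R4/(R3+R4) = 5.933 × 560/1527 = 2.18 V.

V_out ≈ 2.18 V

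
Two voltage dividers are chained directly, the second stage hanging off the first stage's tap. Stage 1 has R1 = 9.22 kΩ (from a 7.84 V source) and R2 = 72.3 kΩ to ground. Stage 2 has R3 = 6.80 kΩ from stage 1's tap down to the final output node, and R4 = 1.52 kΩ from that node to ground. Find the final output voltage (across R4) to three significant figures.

Stage 2 presents R3+R4 = 8.320 kΩ as a load on stage 1's tap.
Stage 1's lower leg becomes R2‖(R3+R4) = 7.461 kΩ, so V_mid = 7.84 × 7.461/16.68 = 3.507 V.
Stage 2 is itself unloaded: V_out = V_mid × R4/(R3+R4) = 3.507 × 1.52/8.320 = 0.641 V.

V_out ≈ 0.641 V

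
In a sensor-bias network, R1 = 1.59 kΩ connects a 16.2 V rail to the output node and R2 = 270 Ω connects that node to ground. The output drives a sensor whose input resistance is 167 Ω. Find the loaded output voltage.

The load sits in parallel with R2: R2‖R_L = (270 × 167) / (270 + 167) = 103.2 Ω.
V_out = 16.2 × 103.2 / (1590 + 103.2) = 16.2 × 103.2/1693 = 0.987 V.

V_out ≈ 0.987 V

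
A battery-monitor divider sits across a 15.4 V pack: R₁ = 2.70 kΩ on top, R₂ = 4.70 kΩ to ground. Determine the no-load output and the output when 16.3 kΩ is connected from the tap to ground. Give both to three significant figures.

Open-circuit: V = 15.4 × 4.70/(2.70 + 4.70) = 9.78 V.
With the load, R₂ becomes R₂‖R_L = 3.648 kΩ, so V = 15.4 × 3.648/6.348 = 8.85 V.

Unloaded: 9.78 V; loaded: 8.85 V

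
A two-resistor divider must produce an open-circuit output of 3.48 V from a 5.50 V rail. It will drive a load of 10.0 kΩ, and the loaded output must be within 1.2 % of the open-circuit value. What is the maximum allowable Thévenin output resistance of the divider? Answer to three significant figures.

R_th ≤ 121 Ω

Loading drop = R_th/(R_th + R_L) ≤ 0.0120, so R_th ≤ R_L · ε/(1−ε) = 10.0 kΩ × 0.0120/0.9880 = 121 Ω.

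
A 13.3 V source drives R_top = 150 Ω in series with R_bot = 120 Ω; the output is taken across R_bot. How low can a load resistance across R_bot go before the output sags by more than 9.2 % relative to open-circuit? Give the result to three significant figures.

R_L(min) ≈ 658 Ω

Output resistance R_th = R_top‖R_bot = (150 × 120)/270.0 = 66.67 Ω.
The fractional drop is R_th/(R_th + R_L); requiring this ≤ 0.0920 gives R_L ≥ R_th(1/0.0920 − 1) = 66.67 × 9.870 = 658 Ω.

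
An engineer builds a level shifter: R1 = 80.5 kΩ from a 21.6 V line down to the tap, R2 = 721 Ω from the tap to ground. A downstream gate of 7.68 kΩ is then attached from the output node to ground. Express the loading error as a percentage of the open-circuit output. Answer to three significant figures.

8.51 %

The divider's output (Thévenin) resistance is R1‖R2 = 714.6 Ω.
Fractional drop under load = R_th/(R_th + R_L) = 714.6 / (714.6 + 7680) = 0.08513.
So the output falls by 8.51 %.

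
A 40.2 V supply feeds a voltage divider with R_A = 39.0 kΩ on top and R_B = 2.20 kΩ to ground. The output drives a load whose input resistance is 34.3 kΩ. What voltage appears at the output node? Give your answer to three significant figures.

V_out ≈ 2.02 V

The load sits in parallel with R_B: R_B‖R_L = (2.20 × 34.3) / (2.20 + 34.3) = 2.067 kΩ.
V_out = 40.2 × 2.067 / (39.0 + 2.067) = 40.2 × 2.067/41.07 = 2.02 V.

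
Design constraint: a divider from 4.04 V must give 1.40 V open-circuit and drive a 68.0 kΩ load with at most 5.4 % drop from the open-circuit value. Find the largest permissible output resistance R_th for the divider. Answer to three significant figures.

R_th ≤ 3.88 kΩ

Loading drop = R_th/(R_th + R_L) ≤ 0.0540, so R_th ≤ R_L · ε/(1−ε) = 68.0 kΩ × 0.0540/0.9460 = 3.88 kΩ.
(Any R1, R2 with R2/(R1+R2) = 0.347 and R1‖R2 ≤ 3.88 kΩ will meet the spec.)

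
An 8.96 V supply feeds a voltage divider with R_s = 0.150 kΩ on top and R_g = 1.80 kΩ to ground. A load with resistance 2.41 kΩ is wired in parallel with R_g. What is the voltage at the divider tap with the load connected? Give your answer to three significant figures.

V_out ≈ 7.82 V

The load sits in parallel with R_g: R_g‖R_L = (1800 × 2410) / (1800 + 2410) = 1030 Ω.
V_out = 8.96 × 1030 / (150 + 1030) = 8.96 × 1030/1180 = 7.82 V.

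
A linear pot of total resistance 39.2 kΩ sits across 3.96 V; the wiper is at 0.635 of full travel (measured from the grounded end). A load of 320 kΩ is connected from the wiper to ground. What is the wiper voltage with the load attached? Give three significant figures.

V ≈ 2.45 V

The wiper splits the pot into (1−α)R = 14.31 kΩ above and αR = 24.89 kΩ below.
Lower section ‖ load = 23.10 kΩ.
V_wiper = 3.96 × 23.10/(14.31 + 23.10) = 2.45 V.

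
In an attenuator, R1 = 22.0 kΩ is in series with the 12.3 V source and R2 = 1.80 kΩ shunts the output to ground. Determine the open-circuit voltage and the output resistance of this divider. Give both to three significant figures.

V_th is the open-circuit tap voltage: 12.3 × 1.80/(22.0 + 1.80) = 0.930 V.
With the supply zeroed, R1 and R2 appear in parallel from the tap: R_th = R1‖R2 = (22.0 × 1.80)/23.80 = 1.66 kΩ.

V_th = 0.930 V, R_th = 1.66 kΩ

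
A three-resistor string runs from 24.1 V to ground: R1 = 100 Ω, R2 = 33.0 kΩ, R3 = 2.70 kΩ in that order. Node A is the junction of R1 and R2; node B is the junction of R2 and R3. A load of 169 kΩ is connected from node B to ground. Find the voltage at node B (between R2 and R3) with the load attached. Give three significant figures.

At node B, R3 is in parallel with the load: R3‖R_L = 2658 Ω.
Below node A the resistance is R2 + (R3‖R_L) = 35660 Ω, so V_A = 24.1 × 35660/35760 = 24.03 V.
Then V_B = V_A × (R3‖R_L)/(R2 + R3‖R_L) = 24.03 × 2658/35660 = 1.79 V.

V ≈ 1.79 V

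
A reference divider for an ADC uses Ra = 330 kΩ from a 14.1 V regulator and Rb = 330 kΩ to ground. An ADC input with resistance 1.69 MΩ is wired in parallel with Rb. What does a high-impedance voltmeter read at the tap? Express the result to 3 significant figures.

V_out ≈ 6.42 V

The load sits in parallel with Rb: Rb‖R_L = (330 × 1690) / (330 + 1690) = 276.1 kΩ.
V_out = 14.1 × 276.1 / (330 + 276.1) = 14.1 × 276.1/606.1 = 6.42 V.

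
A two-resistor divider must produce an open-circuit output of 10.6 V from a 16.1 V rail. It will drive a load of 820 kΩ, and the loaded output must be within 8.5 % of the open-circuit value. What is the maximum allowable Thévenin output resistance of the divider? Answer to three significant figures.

Loading drop = R_th/(R_th + R_L) ≤ 0.0850, so R_th ≤ R_L · ε/(1−ε) = 820 kΩ × 0.0850/0.9150 = 76.2 kΩ.

R_th ≤ 76.2 kΩ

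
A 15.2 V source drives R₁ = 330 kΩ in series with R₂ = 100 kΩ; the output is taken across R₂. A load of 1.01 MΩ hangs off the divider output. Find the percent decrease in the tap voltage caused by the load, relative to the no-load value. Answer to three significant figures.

7.06 %

The divider's output (Thévenin) resistance is R₁‖R₂ = 76.74 kΩ.
Fractional drop under load = R_th/(R_th + R_L) = 76.74 / (76.74 + 1010) = 0.07062.
So the output falls by 7.06 %.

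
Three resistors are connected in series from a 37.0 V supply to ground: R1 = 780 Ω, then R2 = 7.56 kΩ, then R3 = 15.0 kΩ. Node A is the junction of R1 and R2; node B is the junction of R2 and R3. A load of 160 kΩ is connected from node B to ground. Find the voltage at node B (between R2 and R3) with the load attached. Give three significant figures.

At node B, R3 is in parallel with the load: R3‖R_L = 13710 Ω.
Below node A the resistance is R2 + (R3‖R_L) = 21270 Ω, so V_A = 37.0 × 21270/22050 = 35.69 V.
Then V_B = V_A × (R3‖R_L)/(R2 + R3‖R_L) = 35.69 × 13710/21270 = 23.0 V.

V ≈ 23.0 V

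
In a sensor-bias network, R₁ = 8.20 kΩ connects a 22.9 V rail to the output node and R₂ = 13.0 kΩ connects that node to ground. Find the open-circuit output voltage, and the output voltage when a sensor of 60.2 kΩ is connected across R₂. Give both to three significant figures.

Open-circuit: V = 22.9 × 13.0/(8.20 + 13.0) = 14.0 V.
With the load, R₂ becomes R₂‖R_L = 10.69 kΩ, so V = 22.9 × 10.69/18.89 = 13.0 V.

Unloaded: 14.0 V; loaded: 13.0 V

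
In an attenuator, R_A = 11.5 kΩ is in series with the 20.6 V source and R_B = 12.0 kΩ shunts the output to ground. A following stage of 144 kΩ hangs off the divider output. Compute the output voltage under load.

The load sits in parallel with R_B: R_B‖R_L = (12.0 × 144) / (12.0 + 144) = 11.08 kΩ.
V_out = 20.6 × 11.08 / (11.5 + 11.08) = 20.6 × 11.08/22.58 = 10.1 V.
(Unloaded it would have been 10.5 V.)

V_out ≈ 10.1 V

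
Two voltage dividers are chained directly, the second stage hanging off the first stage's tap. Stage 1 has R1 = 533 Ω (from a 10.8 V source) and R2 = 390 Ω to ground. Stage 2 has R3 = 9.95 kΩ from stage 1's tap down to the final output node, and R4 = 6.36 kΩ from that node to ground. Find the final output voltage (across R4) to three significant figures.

Stage 2 presents R3+R4 = 16310 Ω as a load on stage 1's tap.
Stage 1's lower leg becomes R2‖(R3+R4) = 380.9 Ω, so V_mid = 10.8 × 380.9/913.9 = 4.501 V.
Stage 2 is itself unloaded: V_out = V_mid × R4/(R3+R4) = 4.501 × 6360/16310 = 1.76 V.

V_out ≈ 1.76 V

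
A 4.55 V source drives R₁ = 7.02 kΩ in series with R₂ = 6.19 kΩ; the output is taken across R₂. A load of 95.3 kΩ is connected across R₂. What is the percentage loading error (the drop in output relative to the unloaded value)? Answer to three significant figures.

3.34 %

The divider's output (Thévenin) resistance is R₁‖R₂ = 3.289 kΩ.
Fractional drop under load = R_th/(R_th + R_L) = 3.289 / (3.289 + 95.3) = 0.03337.
So the output falls by 3.34 %.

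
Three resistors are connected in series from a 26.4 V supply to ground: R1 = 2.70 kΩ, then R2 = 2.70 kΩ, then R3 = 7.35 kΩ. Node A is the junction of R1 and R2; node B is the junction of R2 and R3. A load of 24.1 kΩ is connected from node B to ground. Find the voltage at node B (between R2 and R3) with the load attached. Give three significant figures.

At node B, R3 is in parallel with the load: R3‖R_L = 5.632 kΩ.
Below node A the resistance is R2 + (R3‖R_L) = 8.332 kΩ, so V_A = 26.4 × 8.332/11.03 = 19.94 V.
Then V_B = V_A × (R3‖R_L)/(R2 + R3‖R_L) = 19.94 × 5.632/8.332 = 13.5 V.

V ≈ 13.5 V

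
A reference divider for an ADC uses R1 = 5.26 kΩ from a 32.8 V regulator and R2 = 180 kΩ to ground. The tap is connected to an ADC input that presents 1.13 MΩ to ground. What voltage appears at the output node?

V_out ≈ 31.7 V

The load sits in parallel with R2: R2‖R_L = (180 × 1130) / (180 + 1130) = 155.3 kΩ.
V_out = 32.8 × 155.3 / (5.26 + 155.3) = 32.8 × 155.3/160.5 = 31.7 V.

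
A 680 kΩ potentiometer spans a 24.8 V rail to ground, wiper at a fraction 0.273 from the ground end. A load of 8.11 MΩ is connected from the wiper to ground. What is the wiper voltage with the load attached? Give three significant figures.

V ≈ 6.66 V

The wiper splits the pot into (1−α)R = 494.4 kΩ above and αR = 185.6 kΩ below.
Lower section ‖ load = 181.5 kΩ.
V_wiper = 24.8 × 181.5/(494.4 + 181.5) = 6.66 V.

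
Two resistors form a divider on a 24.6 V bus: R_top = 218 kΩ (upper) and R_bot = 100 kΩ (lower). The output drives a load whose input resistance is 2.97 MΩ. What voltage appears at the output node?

V_out ≈ 7.56 V

The load sits in parallel with R_bot: R_bot‖R_L = (100 × 2970) / (100 + 2970) = 96.74 kΩ.
V_out = 24.6 × 96.74 / (218 + 96.74) = 24.6 × 96.74/314.7 = 7.56 V.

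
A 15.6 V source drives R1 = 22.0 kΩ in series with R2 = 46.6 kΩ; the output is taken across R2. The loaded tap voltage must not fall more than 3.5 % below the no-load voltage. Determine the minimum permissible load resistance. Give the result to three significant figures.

R_L(min) ≈ 412 kΩ

Output resistance R_th = R1‖R2 = (22.0 × 46.6)/68.60 = 14.94 kΩ.
The fractional drop is R_th/(R_th + R_L); requiring this ≤ 0.0350 gives R_L ≥ R_th(1/0.0350 − 1) = 14.94 × 27.57 = 412 kΩ.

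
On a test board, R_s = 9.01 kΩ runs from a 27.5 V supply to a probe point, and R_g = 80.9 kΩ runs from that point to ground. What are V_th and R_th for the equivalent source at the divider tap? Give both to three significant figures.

V_th = 24.7 V, R_th = 8.11 kΩ

V_th is the open-circuit tap voltage: 27.5 × 80.9/(9.01 + 80.9) = 24.7 V.
With the supply zeroed, R_s and R_g appear in parallel from the tap: R_th = R_s‖R_g = (9.01 × 80.9)/89.91 = 8.11 kΩ.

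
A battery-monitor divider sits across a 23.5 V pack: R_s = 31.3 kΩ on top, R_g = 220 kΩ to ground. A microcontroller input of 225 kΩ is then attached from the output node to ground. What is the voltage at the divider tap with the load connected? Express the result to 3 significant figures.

V_out ≈ 18.3 V

The load sits in parallel with R_g: R_g‖R_L = (220 × 225) / (220 + 225) = 111.2 kΩ.
V_out = 23.5 × 111.2 / (31.3 + 111.2) = 23.5 × 111.2/142.5 = 18.3 V.
(Unloaded it would have been 20.6 V.)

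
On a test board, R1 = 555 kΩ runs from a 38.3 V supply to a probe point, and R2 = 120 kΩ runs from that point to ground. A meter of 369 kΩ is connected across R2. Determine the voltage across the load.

V_out ≈ 5.37 V

The load sits in parallel with R2: R2‖R_L = (120 × 369) / (120 + 369) = 90.55 kΩ.
V_out = 38.3 × 90.55 / (555 + 90.55) = 38.3 × 90.55/645.6 = 5.37 V.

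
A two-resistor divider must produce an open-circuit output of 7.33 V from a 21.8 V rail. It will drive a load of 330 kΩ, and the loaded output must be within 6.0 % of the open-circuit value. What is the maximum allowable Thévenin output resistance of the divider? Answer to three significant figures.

R_th ≤ 21.1 kΩ

Loading drop = R_th/(R_th + R_L) ≤ 0.0600, so R_th ≤ R_L · ε/(1−ε) = 330 kΩ × 0.0600/0.9400 = 21.1 kΩ.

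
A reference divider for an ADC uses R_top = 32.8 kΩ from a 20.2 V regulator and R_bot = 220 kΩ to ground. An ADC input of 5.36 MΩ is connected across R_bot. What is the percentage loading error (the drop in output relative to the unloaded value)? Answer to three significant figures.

The divider's output (Thévenin) resistance is R_top‖R_bot = 28.54 kΩ.
Fractional drop under load = R_th/(R_th + R_L) = 28.54 / (28.54 + 5360) = 0.005297.
So the output falls by 0.530 %.

0.530 %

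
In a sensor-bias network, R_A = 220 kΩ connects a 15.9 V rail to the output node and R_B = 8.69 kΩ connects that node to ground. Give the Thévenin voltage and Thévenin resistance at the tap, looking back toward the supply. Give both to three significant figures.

V_th = 0.604 V, R_th = 8.36 kΩ

V_th is the open-circuit tap voltage: 15.9 × 8.69/(220 + 8.69) = 0.604 V.
With the supply zeroed, R_A and R_B appear in parallel from the tap: R_th = R_A‖R_B = (220 × 8.69)/228.7 = 8.36 kΩ.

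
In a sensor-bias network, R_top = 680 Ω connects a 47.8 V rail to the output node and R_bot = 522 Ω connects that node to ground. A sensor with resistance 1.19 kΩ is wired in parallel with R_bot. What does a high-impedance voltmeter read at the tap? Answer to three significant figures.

V_out ≈ 16.6 V

The load sits in parallel with R_bot: R_bot‖R_L = (522 × 1190) / (522 + 1190) = 362.8 Ω.
V_out = 47.8 × 362.8 / (680 + 362.8) = 47.8 × 362.8/1043 = 16.6 V.
(Unloaded it would have been 20.8 V.)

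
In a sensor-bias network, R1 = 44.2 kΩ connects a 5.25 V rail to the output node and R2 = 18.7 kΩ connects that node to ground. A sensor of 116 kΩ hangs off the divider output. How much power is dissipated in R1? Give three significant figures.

P ≈ 0.335 mW

Total resistance from the source is R1 + (R2‖R_L) = 60.30 kΩ, so I = 5.25/60.30 kΩ = 0.08706 mA.
P = I²·R1 = (0.08706 mA)² × 44.2 kΩ = 0.335 mW.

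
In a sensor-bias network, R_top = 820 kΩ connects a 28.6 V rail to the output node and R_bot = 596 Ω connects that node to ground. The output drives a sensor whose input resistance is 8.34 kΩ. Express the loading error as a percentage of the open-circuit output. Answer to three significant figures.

The divider's output (Thévenin) resistance is R_top‖R_bot = 595.6 Ω.
Fractional drop under load = R_th/(R_th + R_L) = 595.6 / (595.6 + 8340) = 0.06665.
So the output falls by 6.67 %.

6.67 %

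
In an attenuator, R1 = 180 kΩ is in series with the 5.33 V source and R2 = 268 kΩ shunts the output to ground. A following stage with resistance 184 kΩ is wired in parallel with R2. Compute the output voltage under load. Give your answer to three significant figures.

The load sits in parallel with R2: R2‖R_L = (268 × 184) / (268 + 184) = 109.1 kΩ.
V_out = 5.33 × 109.1 / (180 + 109.1) = 5.33 × 109.1/289.1 = 2.01 V.
(Unloaded it would have been 3.19 V.)

V_out ≈ 2.01 V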